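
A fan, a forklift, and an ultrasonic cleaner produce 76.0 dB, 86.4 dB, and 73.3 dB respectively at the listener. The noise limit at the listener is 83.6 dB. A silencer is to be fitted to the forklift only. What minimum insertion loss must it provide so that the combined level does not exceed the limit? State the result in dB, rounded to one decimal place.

Fixed contribution from the other sources: Σ 10^(L/10) = 10^(76.0/10) + 10^(73.3/10) = 6.119e+07 (77.87 dB).
To meet 83.6 dB overall, the treated forklift may contribute at most 10^(83.6/10) − 6.119e+07 = 1.679e+08, i.e. 82.25 dB.
So the forklift must be reduced from 86.4 to 82.25 dB: IL = 4.15 dB.

4.1 dB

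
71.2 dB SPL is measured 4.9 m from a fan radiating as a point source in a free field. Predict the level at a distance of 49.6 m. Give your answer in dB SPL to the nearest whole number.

51 dB SPL

Point-source attenuation: ΔL = 20·log₁₀(r₂/r₁) = 20·log₁₀(49.6/4.9) = 20.106 dB.
L₂ = 71.2 − 20·log₁₀(49.6/4.9) = 71.2 − 20.106 = 51.09 dB SPL.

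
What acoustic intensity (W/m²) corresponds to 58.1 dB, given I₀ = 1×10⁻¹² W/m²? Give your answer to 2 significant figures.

6.5e-07 W/m²

I/I₀ = 10^(58.1/10) = 6.457e+05, so I = 6.457e+05 × 10⁻¹² W/m².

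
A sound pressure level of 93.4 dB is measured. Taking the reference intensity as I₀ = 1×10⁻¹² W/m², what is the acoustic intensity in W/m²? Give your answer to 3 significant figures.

I = I₀·10^(L/10) = 10⁻¹² × 10^(93.4/10) = 10^(-2.660).

0.00219 W/m²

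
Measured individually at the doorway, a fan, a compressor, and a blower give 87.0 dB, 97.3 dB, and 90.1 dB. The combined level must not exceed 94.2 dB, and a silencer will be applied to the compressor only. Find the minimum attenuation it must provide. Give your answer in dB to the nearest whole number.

The untreated sources together contribute 10^(87.0/10) + 10^(90.1/10) = 1.524e+09, i.e. 91.83 dB.
To meet 94.2 dB overall, the treated compressor may contribute at most 10^(94.2/10) − 1.524e+09 = 1.106e+09, i.e. 90.44 dB.
So the compressor must be reduced from 97.3 to 90.44 dB: IL = 6.86 dB.

7 dB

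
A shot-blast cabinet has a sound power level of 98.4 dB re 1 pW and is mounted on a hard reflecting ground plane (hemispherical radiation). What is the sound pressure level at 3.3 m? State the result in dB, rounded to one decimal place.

The power spreads over a hemisphere of area 2π·r², so L_p = L_w − 10·log₁₀(2π·r²).
2π·r² = 68.42 m², 10·log₁₀ of that is 18.352 dB.
L_p = 98.4 − 18.352 = 80.05 dB.

80.0 dB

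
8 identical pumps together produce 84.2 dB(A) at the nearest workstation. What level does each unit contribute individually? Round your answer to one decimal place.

8 equal contributions raise the level by 10·log₁₀ 8 = 9.031 dB, so each unit alone gives 84.2 − 9.031.

75.2 dB(A)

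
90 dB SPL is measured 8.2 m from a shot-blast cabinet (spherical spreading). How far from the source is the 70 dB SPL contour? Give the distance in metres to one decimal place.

82.0 m

For a point source L₁ − L₂ = 20·log₁₀(r₂/r₁), so r₂ = r₁·10^((L₁−L₂)/20).
r₂ = 8.2·10^((90−70)/20) = 8.2·10^(20.0/20) = 82.00 m.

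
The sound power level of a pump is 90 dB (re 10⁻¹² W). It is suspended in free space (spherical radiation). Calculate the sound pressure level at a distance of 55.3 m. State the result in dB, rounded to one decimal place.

44.2 dB

Free-field spherical radiation: L_p = L_w − 10·log₁₀(4π·r²), r = 55.3 m.
4π·r² = 3.843e+04 m², 10·log₁₀ of that is 45.847 dB.
L_p = 90 − 45.847 = 44.15 dB.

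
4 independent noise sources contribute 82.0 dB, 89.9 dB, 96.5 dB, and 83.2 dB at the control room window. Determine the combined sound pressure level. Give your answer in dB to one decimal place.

97.6 dB

For uncorrelated sources the intensities add, so convert each level to linear form, sum, and take 10·log₁₀ of the total.
Σ 10^(L/10) = 10^(82.0/10) + 10^(89.9/10) + 10^(96.5/10) + 10^(83.2/10) = 5.811e+09.
L_total = 10·log₁₀(5.811e+09) = 97.64 dB.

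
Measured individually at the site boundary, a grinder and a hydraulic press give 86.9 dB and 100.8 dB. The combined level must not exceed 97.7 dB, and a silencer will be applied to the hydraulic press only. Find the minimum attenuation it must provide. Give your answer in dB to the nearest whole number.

3 dB

Everything except the hydraulic press sums to 10^(86.9/10) = 4.898e+08 in linear terms, 86.90 dB.
The limit corresponds to 10^(97.7/10) = 5.888e+09; subtracting the fixed part leaves 5.399e+09 for the hydraulic press, i.e. 97.32 dB.
So the hydraulic press must be reduced from 100.8 to 97.32 dB: IL = 3.48 dB.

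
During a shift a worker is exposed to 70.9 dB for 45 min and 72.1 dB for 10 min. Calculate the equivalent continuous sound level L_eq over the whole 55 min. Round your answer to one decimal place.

71.1 dB

L_eq = 10·log₁₀[(1/T)·Σ tᵢ·10^(Lᵢ/10)] with T = 55 min.
Σ tᵢ·10^(Lᵢ/10) = 45·10^(70.9/10) + 10·10^(72.1/10) = 7.158e+08.
L_eq = 10·log₁₀(7.158e+08/55) = 71.14 dB.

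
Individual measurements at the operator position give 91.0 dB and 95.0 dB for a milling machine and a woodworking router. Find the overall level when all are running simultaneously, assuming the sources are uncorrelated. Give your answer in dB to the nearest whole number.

Incoherent sources combine by intensity addition: L_total = 10·log₁₀(Σ 10^(L_i/10)).
Σ 10^(L/10) = 10^(91.0/10) + 10^(95.0/10) = 4.421e+09.
L_total = 10·log₁₀(4.421e+09) = 96.46 dB.

96 dB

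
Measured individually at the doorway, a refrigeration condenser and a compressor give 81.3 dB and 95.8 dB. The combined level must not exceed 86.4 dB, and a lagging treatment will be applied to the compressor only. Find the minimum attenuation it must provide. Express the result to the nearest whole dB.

11 dB

Everything except the compressor sums to 10^(81.3/10) = 1.349e+08 in linear terms, 81.30 dB.
The limit corresponds to 10^(86.4/10) = 4.365e+08; subtracting the fixed part leaves 3.016e+08 for the compressor, i.e. 84.79 dB.
Required insertion loss = 95.8 − 84.79 = 11.01 dB.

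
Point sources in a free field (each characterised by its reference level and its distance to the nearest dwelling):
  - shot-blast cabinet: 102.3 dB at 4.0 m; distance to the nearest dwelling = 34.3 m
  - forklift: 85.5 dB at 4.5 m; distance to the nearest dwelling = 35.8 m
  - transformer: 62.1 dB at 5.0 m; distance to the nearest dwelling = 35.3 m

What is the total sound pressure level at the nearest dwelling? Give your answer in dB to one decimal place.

First find each source's level at the receiver (point-source: −20·log₁₀(r/r_ref)), then combine on an intensity basis.
shot-blast cabinet: 102.3 − 20·log₁₀(34.3/4.0) = 102.3 − 18.66 = 83.64 dB.
forklift: 85.5 − 20·log₁₀(35.8/4.5) = 85.5 − 18.01 = 67.49 dB.
transformer: 62.1 − 20·log₁₀(35.3/5.0) = 62.1 − 16.98 = 45.12 dB.
Σ 10^(L/10) = 2.366e+08 → L_total = 10·log₁₀(2.366e+08) = 83.74 dB.

83.7 dB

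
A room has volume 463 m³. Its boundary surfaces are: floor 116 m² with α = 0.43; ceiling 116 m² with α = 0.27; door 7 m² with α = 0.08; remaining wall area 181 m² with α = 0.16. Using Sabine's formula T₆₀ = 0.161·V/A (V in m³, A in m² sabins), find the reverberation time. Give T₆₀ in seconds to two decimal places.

0.67 s

A = Σ Sᵢαᵢ = 116·0.43 + 116·0.27 + 7·0.08 + 181·0.16 = 110.72 m².
T₆₀ = 0.161·V/A = 0.161·463/110.72 = 0.673 s.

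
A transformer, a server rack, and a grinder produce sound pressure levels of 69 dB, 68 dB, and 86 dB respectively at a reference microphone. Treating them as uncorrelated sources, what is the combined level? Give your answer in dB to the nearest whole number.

86 dB

For uncorrelated sources the intensities add, so convert each level to linear form, sum, and take 10·log₁₀ of the total.
Σ 10^(L/10) = 10^(69/10) + 10^(68/10) + 10^(86/10) = 4.124e+08.
L_total = 10·log₁₀(4.124e+08) = 86.15 dB.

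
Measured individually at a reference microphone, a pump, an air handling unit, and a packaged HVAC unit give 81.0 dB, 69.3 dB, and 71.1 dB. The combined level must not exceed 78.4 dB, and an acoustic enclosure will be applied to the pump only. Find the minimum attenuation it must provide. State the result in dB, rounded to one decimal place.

Everything except the pump sums to 10^(69.3/10) + 10^(71.1/10) = 2.139e+07 in linear terms, 73.30 dB.
To meet 78.4 dB overall, the treated pump may contribute at most 10^(78.4/10) − 2.139e+07 = 4.779e+07, i.e. 76.79 dB.
So the pump must be reduced from 81.0 to 76.79 dB: IL = 4.21 dB.

4.2 dB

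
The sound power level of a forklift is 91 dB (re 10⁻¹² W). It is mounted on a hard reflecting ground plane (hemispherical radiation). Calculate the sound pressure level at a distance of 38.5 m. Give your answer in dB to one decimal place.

The power spreads over a hemisphere of area 2π·r², so L_p = L_w − 10·log₁₀(2π·r²).
2π·r² = 9313 m², 10·log₁₀ of that is 39.691 dB.
L_p = 91 − 39.691 = 51.31 dB.

51.3 dB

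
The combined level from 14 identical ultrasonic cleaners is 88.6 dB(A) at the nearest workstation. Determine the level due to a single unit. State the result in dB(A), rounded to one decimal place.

Dividing the total intensity by 14 lowers the level by 10·log₁₀ 14 = 11.461 dB: L₁ = 88.6 − 11.461.

77.1 dB(A)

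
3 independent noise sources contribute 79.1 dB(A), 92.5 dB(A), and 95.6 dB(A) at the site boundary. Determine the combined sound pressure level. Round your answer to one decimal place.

For uncorrelated sources the intensities add, so convert each level to linear form, sum, and take 10·log₁₀ of the total.
Σ 10^(L/10) = 10^(79.1/10) + 10^(92.5/10) + 10^(95.6/10) = 5.490e+09.
L_total = 10·log₁₀(5.490e+09) = 97.40 dB(A).

97.4 dB(A)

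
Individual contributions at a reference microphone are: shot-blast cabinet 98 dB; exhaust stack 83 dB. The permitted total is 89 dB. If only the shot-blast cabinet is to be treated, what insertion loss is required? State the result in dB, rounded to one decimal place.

10.3 dB

The untreated sources together contribute 10^(83/10) = 1.995e+08, i.e. 83.00 dB.
The limit corresponds to 10^(89/10) = 7.943e+08; subtracting the fixed part leaves 5.948e+08 for the shot-blast cabinet, i.e. 87.74 dB.
Required insertion loss = 98 − 87.74 = 10.26 dB.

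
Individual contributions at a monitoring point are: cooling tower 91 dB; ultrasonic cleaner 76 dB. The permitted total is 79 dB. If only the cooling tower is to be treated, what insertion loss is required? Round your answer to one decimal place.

15.0 dB

Fixed contribution from the other source: Σ 10^(L/10) = 10^(76/10) = 3.981e+07 (76.00 dB).
The limit corresponds to 10^(79/10) = 7.943e+07; subtracting the fixed part leaves 3.962e+07 for the cooling tower, i.e. 75.98 dB.
So the cooling tower must be reduced from 91 to 75.98 dB: IL = 15.02 dB.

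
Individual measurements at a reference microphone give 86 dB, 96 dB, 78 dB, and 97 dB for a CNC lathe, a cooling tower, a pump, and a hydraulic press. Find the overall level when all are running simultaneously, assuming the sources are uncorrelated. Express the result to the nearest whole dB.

100 dB

For uncorrelated sources the intensities add, so convert each level to linear form, sum, and take 10·log₁₀ of the total.
Σ 10^(L/10) = 10^(86/10) + 10^(96/10) + 10^(78/10) + 10^(97/10) = 9.454e+09.
L_total = 10·log₁₀(9.454e+09) = 99.76 dB.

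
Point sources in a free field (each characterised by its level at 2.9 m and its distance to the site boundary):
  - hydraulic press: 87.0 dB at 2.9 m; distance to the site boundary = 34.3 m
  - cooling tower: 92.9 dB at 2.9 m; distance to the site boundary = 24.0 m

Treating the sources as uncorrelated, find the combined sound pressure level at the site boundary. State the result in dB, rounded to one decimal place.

75.1 dB

Apply inverse-square spreading to bring every level to the receiver, then sum 10^(L/10).
hydraulic press: 87.0 − 20·log₁₀(34.3/2.9) = 87.0 − 21.46 = 65.54 dB.
cooling tower: 92.9 − 20·log₁₀(24.0/2.9) = 92.9 − 18.36 = 74.54 dB.
Σ 10^(L/10) = 3.205e+07 → L_total = 10·log₁₀(3.205e+07) = 75.06 dB.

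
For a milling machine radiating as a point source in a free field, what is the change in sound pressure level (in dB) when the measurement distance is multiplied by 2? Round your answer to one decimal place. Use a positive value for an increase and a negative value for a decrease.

With spherical spreading the level changes by −20·log₁₀(r₂/r₁).
ΔL = −20·log₁₀(2) = -6.02 dB.

-6.0 dB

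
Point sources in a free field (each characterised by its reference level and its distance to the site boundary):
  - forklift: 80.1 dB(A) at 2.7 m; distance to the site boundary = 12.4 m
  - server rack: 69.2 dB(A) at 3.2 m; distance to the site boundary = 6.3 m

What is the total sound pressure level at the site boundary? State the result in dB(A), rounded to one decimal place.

Propagate each source to the receiver with L = L_ref − 20·log₁₀(r/r_ref), then add intensities.
forklift: 80.1 − 20·log₁₀(12.4/2.7) = 80.1 − 13.24 = 66.86 dB(A).
server rack: 69.2 − 20·log₁₀(6.3/3.2) = 69.2 − 5.88 = 63.32 dB(A).
Σ 10^(L/10) = 6.998e+06 → L_total = 10·log₁₀(6.998e+06) = 68.45 dB(A).

68.4 dB(A)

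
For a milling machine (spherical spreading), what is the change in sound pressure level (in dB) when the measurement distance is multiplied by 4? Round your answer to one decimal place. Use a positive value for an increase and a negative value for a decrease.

A point source loses 6 dB per doubling of distance; generally ΔL = −20·log₁₀(r₂/r₁).
ΔL = −20·log₁₀(4) = -12.04 dB.

-12.0 dB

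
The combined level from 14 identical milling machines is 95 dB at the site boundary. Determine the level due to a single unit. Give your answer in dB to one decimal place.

Dividing the total intensity by 14 lowers the level by 10·log₁₀ 14 = 11.461 dB: L₁ = 95 − 11.461.

83.5 dB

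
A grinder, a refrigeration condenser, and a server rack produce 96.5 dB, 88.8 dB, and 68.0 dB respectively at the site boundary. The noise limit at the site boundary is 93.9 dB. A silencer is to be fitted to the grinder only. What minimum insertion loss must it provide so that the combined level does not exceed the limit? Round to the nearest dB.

The untreated sources together contribute 10^(88.8/10) + 10^(68.0/10) = 7.649e+08, i.e. 88.84 dB.
To meet 93.9 dB overall, the treated grinder may contribute at most 10^(93.9/10) − 7.649e+08 = 1.690e+09, i.e. 92.28 dB.
So the grinder must be reduced from 96.5 to 92.28 dB: IL = 4.22 dB.

4 dB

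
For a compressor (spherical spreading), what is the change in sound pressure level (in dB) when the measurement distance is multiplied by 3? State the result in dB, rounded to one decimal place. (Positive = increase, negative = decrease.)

With spherical spreading the level changes by −20·log₁₀(r₂/r₁).
ΔL = −20·log₁₀(3) = -9.54 dB.

-9.5 dB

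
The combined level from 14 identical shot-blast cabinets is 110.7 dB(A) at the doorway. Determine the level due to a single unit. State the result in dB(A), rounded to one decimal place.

Dividing the total intensity by 14 lowers the level by 10·log₁₀ 14 = 11.461 dB: L₁ = 110.7 − 11.461.

99.2 dB(A)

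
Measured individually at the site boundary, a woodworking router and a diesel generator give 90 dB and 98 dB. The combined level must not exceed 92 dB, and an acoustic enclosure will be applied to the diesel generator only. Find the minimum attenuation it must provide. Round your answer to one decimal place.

Fixed contribution from the other source: Σ 10^(L/10) = 10^(90/10) = 1.000e+09 (90.00 dB).
The limit corresponds to 10^(92/10) = 1.585e+09; subtracting the fixed part leaves 5.849e+08 for the diesel generator, i.e. 87.67 dB.
Required insertion loss = 98 − 87.67 = 10.33 dB.

10.3 dB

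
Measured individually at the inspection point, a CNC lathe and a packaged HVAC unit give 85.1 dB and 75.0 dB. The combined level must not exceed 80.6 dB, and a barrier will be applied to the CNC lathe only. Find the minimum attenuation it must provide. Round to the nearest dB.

6 dB

Fixed contribution from the other source: Σ 10^(L/10) = 10^(75.0/10) = 3.162e+07 (75.00 dB).
The limit corresponds to 10^(80.6/10) = 1.148e+08; subtracting the fixed part leaves 8.319e+07 for the CNC lathe, i.e. 79.20 dB.
So the CNC lathe must be reduced from 85.1 to 79.20 dB: IL = 5.90 dB.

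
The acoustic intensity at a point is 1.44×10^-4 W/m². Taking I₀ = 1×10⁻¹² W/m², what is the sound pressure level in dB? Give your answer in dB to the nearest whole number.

I/I₀ = 1.44×10^-4/10⁻¹² = 1.44×10^8, and L = 10·log₁₀(I/I₀).
L = 10·(0.1584 + 8) = 81.58 dB.

82 dB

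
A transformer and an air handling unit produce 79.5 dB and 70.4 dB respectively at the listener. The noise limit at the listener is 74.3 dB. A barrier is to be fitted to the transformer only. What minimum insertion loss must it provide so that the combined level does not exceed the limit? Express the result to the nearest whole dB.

The untreated sources together contribute 10^(70.4/10) = 1.096e+07, i.e. 70.40 dB.
To meet 74.3 dB overall, the treated transformer may contribute at most 10^(74.3/10) − 1.096e+07 = 1.595e+07, i.e. 72.03 dB.
Required insertion loss = 79.5 − 72.03 = 7.47 dB.

7 dB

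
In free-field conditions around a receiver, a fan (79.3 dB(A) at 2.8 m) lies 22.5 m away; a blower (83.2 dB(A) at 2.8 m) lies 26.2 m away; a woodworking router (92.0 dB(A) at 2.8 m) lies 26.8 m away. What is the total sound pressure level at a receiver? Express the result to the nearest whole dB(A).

Propagate each source to the receiver with L = L_ref − 20·log₁₀(r/r_ref), then add intensities.
fan: 79.3 − 20·log₁₀(22.5/2.8) = 79.3 − 18.10 = 61.20 dB(A).
blower: 83.2 − 20·log₁₀(26.2/2.8) = 83.2 − 19.42 = 63.78 dB(A).
woodworking router: 92.0 − 20·log₁₀(26.8/2.8) = 92.0 − 19.62 = 72.38 dB(A).
Σ 10^(L/10) = 2.100e+07 → L_total = 10·log₁₀(2.100e+07) = 73.22 dB(A).

73 dB(A)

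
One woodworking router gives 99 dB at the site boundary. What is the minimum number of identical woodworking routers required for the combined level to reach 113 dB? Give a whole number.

26

N identical sources give L₁ + 10·log₁₀ N, so require 10·log₁₀ N ≥ 113 − 99 = 14.0 dB.
N ≥ 10^(14.0/10) = 25.119, so N = 26.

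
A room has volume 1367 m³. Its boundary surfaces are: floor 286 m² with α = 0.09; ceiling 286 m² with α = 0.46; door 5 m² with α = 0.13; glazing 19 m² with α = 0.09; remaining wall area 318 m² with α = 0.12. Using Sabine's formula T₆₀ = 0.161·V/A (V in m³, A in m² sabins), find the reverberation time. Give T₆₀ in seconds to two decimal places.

1.11 s

Total absorption A = 286·0.09 + 286·0.46 + 5·0.13 + 19·0.09 + 318·0.12 = 197.82 m² sabins.
T₆₀ = 0.161·V/A = 0.161·1367/197.82 = 1.113 s.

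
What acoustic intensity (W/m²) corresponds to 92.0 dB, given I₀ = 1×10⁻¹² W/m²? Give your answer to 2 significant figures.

0.0016 W/m²

I/I₀ = 10^(92.0/10) = 1.585e+09, so I = 1.585e+09 × 10⁻¹² W/m².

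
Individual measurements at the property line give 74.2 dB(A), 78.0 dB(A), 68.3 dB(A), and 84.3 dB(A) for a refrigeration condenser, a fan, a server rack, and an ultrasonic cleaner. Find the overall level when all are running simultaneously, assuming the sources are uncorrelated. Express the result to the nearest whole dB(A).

86 dB(A)

Incoherent sources combine by intensity addition: L_total = 10·log₁₀(Σ 10^(L_i/10)).
Σ 10^(L/10) = 10^(74.2/10) + 10^(78.0/10) + 10^(68.3/10) + 10^(84.3/10) = 3.653e+08.
L_total = 10·log₁₀(3.653e+08) = 85.63 dB(A).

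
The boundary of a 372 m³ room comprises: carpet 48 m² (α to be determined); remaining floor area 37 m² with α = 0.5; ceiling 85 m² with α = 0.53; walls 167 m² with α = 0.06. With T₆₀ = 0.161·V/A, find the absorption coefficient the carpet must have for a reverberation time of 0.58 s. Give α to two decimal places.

0.62

From T₆₀ = 0.161·V/A, the target T₆₀ = 0.58 s needs A = 0.161·372/0.58 = 103.26 m².
Absorption from the other surfaces = 37·0.5 + 85·0.53 + 167·0.06 = 73.57 m², so the carpet must supply 29.69 m² over 48 m².
α = 29.69/48 = 0.619.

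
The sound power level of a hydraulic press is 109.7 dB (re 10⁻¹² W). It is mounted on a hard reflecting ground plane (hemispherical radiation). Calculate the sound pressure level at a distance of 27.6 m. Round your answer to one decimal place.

The power spreads over a hemisphere of area 2π·r², so L_p = L_w − 10·log₁₀(2π·r²).
2π·r² = 4786 m², 10·log₁₀ of that is 36.800 dB.
L_p = 109.7 − 36.800 = 72.90 dB.

72.9 dB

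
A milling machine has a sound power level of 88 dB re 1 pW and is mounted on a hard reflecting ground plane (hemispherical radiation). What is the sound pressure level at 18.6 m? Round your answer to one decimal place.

L_p = L_w − 10·log₁₀(2π·r²) with r = 18.6 m.
2π·r² = 2174 m², 10·log₁₀ of that is 33.372 dB.
L_p = 88 − 33.372 = 54.63 dB.

54.6 dB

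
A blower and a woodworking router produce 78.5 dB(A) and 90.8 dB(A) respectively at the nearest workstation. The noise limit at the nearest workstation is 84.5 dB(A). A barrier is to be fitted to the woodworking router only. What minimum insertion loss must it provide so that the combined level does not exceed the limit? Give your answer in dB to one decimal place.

7.6 dB

Fixed contribution from the other source: Σ 10^(L/10) = 10^(78.5/10) = 7.079e+07 (78.50 dB(A)).
The limit corresponds to 10^(84.5/10) = 2.818e+08; subtracting the fixed part leaves 2.110e+08 for the woodworking router, i.e. 83.24 dB(A).
Required insertion loss = 90.8 − 83.24 = 7.56 dB.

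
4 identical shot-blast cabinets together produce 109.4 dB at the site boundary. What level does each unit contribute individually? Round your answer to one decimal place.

For N identical incoherent sources L_total = L₁ + 10·log₁₀ N, so L₁ = 109.4 − 10·log₁₀(4) = 109.4 − 6.021.

103.4 dB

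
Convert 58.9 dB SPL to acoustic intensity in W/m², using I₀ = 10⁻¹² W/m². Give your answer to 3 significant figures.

7.76e-07 W/m²

I = I₀·10^(L/10) = 10⁻¹² × 10^(58.9/10) = 10^(-6.110).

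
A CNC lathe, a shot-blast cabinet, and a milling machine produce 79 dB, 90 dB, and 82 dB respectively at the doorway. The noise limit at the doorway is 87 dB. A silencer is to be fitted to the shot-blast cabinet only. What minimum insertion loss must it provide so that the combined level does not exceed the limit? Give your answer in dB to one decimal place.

Fixed contribution from the other sources: Σ 10^(L/10) = 10^(79/10) + 10^(82/10) = 2.379e+08 (83.76 dB).
To meet 87 dB overall, the treated shot-blast cabinet may contribute at most 10^(87/10) − 2.379e+08 = 2.633e+08, i.e. 84.20 dB.
Required insertion loss = 90 − 84.20 = 5.80 dB.

5.8 dB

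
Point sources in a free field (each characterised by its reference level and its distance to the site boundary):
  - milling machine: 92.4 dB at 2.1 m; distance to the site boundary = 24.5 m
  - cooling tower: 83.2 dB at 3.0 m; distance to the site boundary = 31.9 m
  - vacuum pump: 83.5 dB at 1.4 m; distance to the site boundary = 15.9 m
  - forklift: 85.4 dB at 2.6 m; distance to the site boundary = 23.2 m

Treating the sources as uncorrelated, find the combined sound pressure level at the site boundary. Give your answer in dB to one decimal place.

Apply inverse-square spreading to bring every level to the receiver, then sum 10^(L/10).
milling machine: 92.4 − 20·log₁₀(24.5/2.1) = 92.4 − 21.34 = 71.06 dB.
cooling tower: 83.2 − 20·log₁₀(31.9/3.0) = 83.2 − 20.53 = 62.67 dB.
vacuum pump: 83.5 − 20·log₁₀(15.9/1.4) = 83.5 − 21.11 = 62.39 dB.
forklift: 85.4 − 20·log₁₀(23.2/2.6) = 85.4 − 19.01 = 66.39 dB.
Σ 10^(L/10) = 2.071e+07 → L_total = 10·log₁₀(2.071e+07) = 73.16 dB.

73.2 dB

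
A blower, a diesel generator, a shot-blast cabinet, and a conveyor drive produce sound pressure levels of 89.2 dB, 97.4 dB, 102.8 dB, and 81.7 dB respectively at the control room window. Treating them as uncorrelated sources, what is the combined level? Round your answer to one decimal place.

104.1 dB

For uncorrelated sources the intensities add, so convert each level to linear form, sum, and take 10·log₁₀ of the total.
Σ 10^(L/10) = 10^(89.2/10) + 10^(97.4/10) + 10^(102.8/10) + 10^(81.7/10) = 2.553e+10.
L_total = 10·log₁₀(2.553e+10) = 104.07 dB.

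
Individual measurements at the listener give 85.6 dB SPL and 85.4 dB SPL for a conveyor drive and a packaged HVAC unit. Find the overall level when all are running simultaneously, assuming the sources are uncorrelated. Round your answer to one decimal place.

For uncorrelated sources the intensities add, so convert each level to linear form, sum, and take 10·log₁₀ of the total.
Σ 10^(L/10) = 10^(85.6/10) + 10^(85.4/10) = 7.098e+08.
L_total = 10·log₁₀(7.098e+08) = 88.51 dB SPL.

88.5 dB SPL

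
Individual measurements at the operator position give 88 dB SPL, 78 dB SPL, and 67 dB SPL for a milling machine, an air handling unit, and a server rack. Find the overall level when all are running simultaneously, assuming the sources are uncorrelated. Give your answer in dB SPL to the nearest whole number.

88 dB SPL

For uncorrelated sources the intensities add, so convert each level to linear form, sum, and take 10·log₁₀ of the total.
Σ 10^(L/10) = 10^(88/10) + 10^(78/10) + 10^(67/10) = 6.991e+08.
L_total = 10·log₁₀(6.991e+08) = 88.45 dB SPL.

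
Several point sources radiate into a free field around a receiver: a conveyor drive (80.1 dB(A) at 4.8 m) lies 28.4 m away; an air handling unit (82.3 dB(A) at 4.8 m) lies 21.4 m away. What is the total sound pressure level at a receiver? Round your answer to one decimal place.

70.6 dB(A)

Apply inverse-square spreading to bring every level to the receiver, then sum 10^(L/10).
conveyor drive: 80.1 − 20·log₁₀(28.4/4.8) = 80.1 − 15.44 = 64.66 dB(A).
air handling unit: 82.3 − 20·log₁₀(21.4/4.8) = 82.3 − 12.98 = 69.32 dB(A).
Σ 10^(L/10) = 1.147e+07 → L_total = 10·log₁₀(1.147e+07) = 70.59 dB(A).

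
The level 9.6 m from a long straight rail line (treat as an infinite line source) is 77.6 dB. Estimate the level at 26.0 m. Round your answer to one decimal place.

Line-source attenuation: ΔL = 10·log₁₀(r₂/r₁) = 10·log₁₀(26.0/9.6) = 4.327 dB.
L₂ = 77.6 − 10·log₁₀(26.0/9.6) = 77.6 − 4.327 = 73.27 dB.

73.3 dB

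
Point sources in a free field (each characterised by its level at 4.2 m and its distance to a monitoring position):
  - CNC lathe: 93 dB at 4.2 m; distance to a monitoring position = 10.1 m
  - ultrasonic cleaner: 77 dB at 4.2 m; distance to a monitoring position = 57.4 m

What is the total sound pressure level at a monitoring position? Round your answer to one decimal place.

85.4 dB

Propagate each source to the receiver with L = L_ref − 20·log₁₀(r/r_ref), then add intensities.
CNC lathe: 93 − 20·log₁₀(10.1/4.2) = 93 − 7.62 = 85.38 dB.
ultrasonic cleaner: 77 − 20·log₁₀(57.4/4.2) = 77 − 22.71 = 54.29 dB.
Σ 10^(L/10) = 3.453e+08 → L_total = 10·log₁₀(3.453e+08) = 85.38 dB.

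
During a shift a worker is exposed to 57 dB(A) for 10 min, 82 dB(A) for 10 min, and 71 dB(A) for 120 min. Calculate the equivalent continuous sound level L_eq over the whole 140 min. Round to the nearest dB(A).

The energy average is taken in the linear domain: L_eq = 10·log₁₀[(Σ tᵢ·10^(Lᵢ/10))/T], T = 140 min.
Σ tᵢ·10^(Lᵢ/10) = 10·10^(57/10) + 10·10^(82/10) + 120·10^(71/10) = 3.101e+09.
L_eq = 10·log₁₀(3.101e+09/140) = 73.45 dB(A).

73 dB(A)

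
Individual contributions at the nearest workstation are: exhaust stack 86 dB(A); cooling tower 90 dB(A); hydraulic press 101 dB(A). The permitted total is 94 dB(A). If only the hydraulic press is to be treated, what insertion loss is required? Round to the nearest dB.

The untreated sources together contribute 10^(86/10) + 10^(90/10) = 1.398e+09, i.e. 91.46 dB(A).
To meet 94 dB(A) overall, the treated hydraulic press may contribute at most 10^(94/10) − 1.398e+09 = 1.114e+09, i.e. 90.47 dB(A).
Required insertion loss = 101 − 90.47 = 10.53 dB.

11 dB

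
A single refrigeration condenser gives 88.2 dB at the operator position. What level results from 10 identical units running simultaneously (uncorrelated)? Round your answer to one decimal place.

N identical incoherent sources raise the level by 10·log₁₀ N.
L_total = 88.2 + 10·log₁₀(10) = 88.2 + 10.000 = 98.20 dB.

98.2 dB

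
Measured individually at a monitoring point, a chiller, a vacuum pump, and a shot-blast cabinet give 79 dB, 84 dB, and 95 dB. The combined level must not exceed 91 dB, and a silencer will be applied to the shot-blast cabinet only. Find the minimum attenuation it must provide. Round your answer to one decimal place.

5.3 dB

Everything except the shot-blast cabinet sums to 10^(79/10) + 10^(84/10) = 3.306e+08 in linear terms, 85.19 dB.
The limit corresponds to 10^(91/10) = 1.259e+09; subtracting the fixed part leaves 9.283e+08 for the shot-blast cabinet, i.e. 89.68 dB.
Required insertion loss = 95 − 89.68 = 5.32 dB.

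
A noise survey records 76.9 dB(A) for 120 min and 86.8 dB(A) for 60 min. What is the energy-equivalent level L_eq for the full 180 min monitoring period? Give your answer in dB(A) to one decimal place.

82.8 dB(A)

Weight each interval's intensity by its duration and average over T = 180 min:
Σ tᵢ·10^(Lᵢ/10) = 120·10^(76.9/10) + 60·10^(86.8/10) = 3.460e+10.
L_eq = 10·log₁₀(3.460e+10/180) = 82.84 dB(A).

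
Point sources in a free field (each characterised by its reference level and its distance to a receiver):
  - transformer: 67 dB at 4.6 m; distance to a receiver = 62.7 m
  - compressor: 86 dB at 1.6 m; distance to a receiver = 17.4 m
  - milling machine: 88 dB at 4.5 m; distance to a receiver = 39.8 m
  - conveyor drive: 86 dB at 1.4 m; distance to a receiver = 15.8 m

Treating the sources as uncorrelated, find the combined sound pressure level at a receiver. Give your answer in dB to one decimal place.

71.6 dB

Apply inverse-square spreading to bring every level to the receiver, then sum 10^(L/10).
transformer: 67 − 20·log₁₀(62.7/4.6) = 67 − 22.69 = 44.31 dB.
compressor: 86 − 20·log₁₀(17.4/1.6) = 86 − 20.73 = 65.27 dB.
milling machine: 88 − 20·log₁₀(39.8/4.5) = 88 − 18.93 = 69.07 dB.
conveyor drive: 86 − 20·log₁₀(15.8/1.4) = 86 − 21.05 = 64.95 dB.
Σ 10^(L/10) = 1.458e+07 → L_total = 10·log₁₀(1.458e+07) = 71.64 dB.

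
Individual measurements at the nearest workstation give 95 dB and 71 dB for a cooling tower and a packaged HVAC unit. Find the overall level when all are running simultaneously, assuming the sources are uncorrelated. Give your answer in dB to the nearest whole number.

95 dB

Incoherent sources combine by intensity addition: L_total = 10·log₁₀(Σ 10^(L_i/10)).
Σ 10^(L/10) = 10^(95/10) + 10^(71/10) = 3.175e+09.
L_total = 10·log₁₀(3.175e+09) = 95.02 dB.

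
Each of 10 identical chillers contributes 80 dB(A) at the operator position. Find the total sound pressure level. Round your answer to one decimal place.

90.0 dB(A)

With 10 equal, uncorrelated contributions the intensity is 10× that of one unit, giving a rise of 10·log₁₀ 10.
L_total = 80 + 10·log₁₀(10) = 80 + 10.000 = 90.00 dB(A).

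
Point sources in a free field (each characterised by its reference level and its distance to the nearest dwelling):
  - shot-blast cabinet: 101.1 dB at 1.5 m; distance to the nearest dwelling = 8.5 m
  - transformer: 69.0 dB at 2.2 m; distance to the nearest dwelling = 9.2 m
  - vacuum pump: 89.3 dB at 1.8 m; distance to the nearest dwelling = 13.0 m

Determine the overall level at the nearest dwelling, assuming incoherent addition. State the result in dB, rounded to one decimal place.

86.2 dB

First find each source's level at the receiver (point-source: −20·log₁₀(r/r_ref)), then combine on an intensity basis.
shot-blast cabinet: 101.1 − 20·log₁₀(8.5/1.5) = 101.1 − 15.07 = 86.03 dB.
transformer: 69.0 − 20·log₁₀(9.2/2.2) = 69.0 − 12.43 = 56.57 dB.
vacuum pump: 89.3 − 20·log₁₀(13.0/1.8) = 89.3 − 17.17 = 72.13 dB.
Σ 10^(L/10) = 4.180e+08 → L_total = 10·log₁₀(4.180e+08) = 86.21 dB.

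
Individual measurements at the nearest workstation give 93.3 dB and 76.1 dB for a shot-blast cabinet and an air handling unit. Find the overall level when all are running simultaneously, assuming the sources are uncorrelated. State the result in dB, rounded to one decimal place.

93.4 dB

Incoherent sources combine by intensity addition: L_total = 10·log₁₀(Σ 10^(L_i/10)).
Σ 10^(L/10) = 10^(93.3/10) + 10^(76.1/10) = 2.179e+09.
L_total = 10·log₁₀(2.179e+09) = 93.38 dB.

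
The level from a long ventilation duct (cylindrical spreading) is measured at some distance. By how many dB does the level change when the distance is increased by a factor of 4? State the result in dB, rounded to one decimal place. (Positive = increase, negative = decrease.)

-6.0 dB

With cylindrical spreading the level changes by −10·log₁₀(r₂/r₁).
ΔL = −10·log₁₀(4) = -6.02 dB.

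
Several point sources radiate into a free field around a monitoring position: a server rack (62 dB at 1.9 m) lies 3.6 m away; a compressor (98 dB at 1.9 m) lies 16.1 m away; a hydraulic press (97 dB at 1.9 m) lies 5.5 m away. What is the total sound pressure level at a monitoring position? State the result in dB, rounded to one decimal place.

88.4 dB

Apply inverse-square spreading to bring every level to the receiver, then sum 10^(L/10).
server rack: 62 − 20·log₁₀(3.6/1.9) = 62 − 5.55 = 56.45 dB.
compressor: 98 − 20·log₁₀(16.1/1.9) = 98 − 18.56 = 79.44 dB.
hydraulic press: 97 − 20·log₁₀(5.5/1.9) = 97 − 9.23 = 87.77 dB.
Σ 10^(L/10) = 6.864e+08 → L_total = 10·log₁₀(6.864e+08) = 88.37 dB.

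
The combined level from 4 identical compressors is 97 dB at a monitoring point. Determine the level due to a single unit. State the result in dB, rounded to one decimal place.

4 equal contributions raise the level by 10·log₁₀ 4 = 6.021 dB, so each unit alone gives 97 − 6.021.

91.0 dB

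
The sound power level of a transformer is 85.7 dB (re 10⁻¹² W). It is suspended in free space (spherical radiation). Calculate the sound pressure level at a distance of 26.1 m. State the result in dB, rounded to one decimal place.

46.4 dB

Free-field spherical radiation: L_p = L_w − 10·log₁₀(4π·r²), r = 26.1 m.
4π·r² = 8560 m², 10·log₁₀ of that is 39.325 dB.
L_p = 85.7 − 39.325 = 46.38 dB.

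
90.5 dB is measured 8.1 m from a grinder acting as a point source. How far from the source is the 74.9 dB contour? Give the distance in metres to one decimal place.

48.8 m

The 15.6 dB drop corresponds to a distance ratio of 10^(15.6/20) for a point source.
r₂ = 8.1·10^((90.5−74.9)/20) = 8.1·10^(15.6/20) = 48.81 m.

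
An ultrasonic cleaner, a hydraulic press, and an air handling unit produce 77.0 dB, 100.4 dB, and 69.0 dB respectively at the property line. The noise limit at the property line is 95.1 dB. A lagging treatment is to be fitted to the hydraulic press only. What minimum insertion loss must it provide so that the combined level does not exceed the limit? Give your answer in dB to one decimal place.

5.4 dB

The untreated sources together contribute 10^(77.0/10) + 10^(69.0/10) = 5.806e+07, i.e. 77.64 dB.
To meet 95.1 dB overall, the treated hydraulic press may contribute at most 10^(95.1/10) − 5.806e+07 = 3.178e+09, i.e. 95.02 dB.
Required insertion loss = 100.4 − 95.02 = 5.38 dB.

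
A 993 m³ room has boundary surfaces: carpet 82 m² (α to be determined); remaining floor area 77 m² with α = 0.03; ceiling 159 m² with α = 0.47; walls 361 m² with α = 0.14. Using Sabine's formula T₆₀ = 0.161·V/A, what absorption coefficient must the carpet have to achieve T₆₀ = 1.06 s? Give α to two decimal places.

A = 0.161·V/T₆₀ = 0.161·993/1.06 = 150.82 m² sabins.
Absorption from the other surfaces = 77·0.03 + 159·0.47 + 361·0.14 = 127.58 m², so the carpet must supply 23.24 m² over 82 m².
α = 23.24/82 = 0.283.

0.28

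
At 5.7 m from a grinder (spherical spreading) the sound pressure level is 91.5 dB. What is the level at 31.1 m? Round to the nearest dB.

Spherical spreading from a point source gives a 20·log₁₀(r₂/r₁) drop.
L₂ = 91.5 − 20·log₁₀(31.1/5.7) = 91.5 − 14.738 = 76.76 dB.

77 dB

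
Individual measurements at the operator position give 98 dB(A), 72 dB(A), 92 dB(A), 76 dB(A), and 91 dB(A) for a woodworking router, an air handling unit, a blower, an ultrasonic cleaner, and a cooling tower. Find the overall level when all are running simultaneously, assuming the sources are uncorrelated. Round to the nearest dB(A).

Incoherent sources combine by intensity addition: L_total = 10·log₁₀(Σ 10^(L_i/10)).
Σ 10^(L/10) = 10^(98/10) + 10^(72/10) + 10^(92/10) + 10^(76/10) + 10^(91/10) = 9.209e+09.
L_total = 10·log₁₀(9.209e+09) = 99.64 dB(A).

100 dB(A)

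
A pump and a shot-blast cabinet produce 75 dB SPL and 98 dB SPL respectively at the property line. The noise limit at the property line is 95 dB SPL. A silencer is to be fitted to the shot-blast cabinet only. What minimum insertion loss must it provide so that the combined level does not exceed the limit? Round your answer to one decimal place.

3.0 dB

Everything except the shot-blast cabinet sums to 10^(75/10) = 3.162e+07 in linear terms, 75.00 dB SPL.
To meet 95 dB SPL overall, the treated shot-blast cabinet may contribute at most 10^(95/10) − 3.162e+07 = 3.131e+09, i.e. 94.96 dB SPL.
So the shot-blast cabinet must be reduced from 98 to 94.96 dB SPL: IL = 3.04 dB.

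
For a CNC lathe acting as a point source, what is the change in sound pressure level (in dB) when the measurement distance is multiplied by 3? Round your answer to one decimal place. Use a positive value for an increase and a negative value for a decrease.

-9.5 dB

A point source loses 6 dB per doubling of distance; generally ΔL = −20·log₁₀(r₂/r₁).
ΔL = −20·log₁₀(3) = -9.54 dB.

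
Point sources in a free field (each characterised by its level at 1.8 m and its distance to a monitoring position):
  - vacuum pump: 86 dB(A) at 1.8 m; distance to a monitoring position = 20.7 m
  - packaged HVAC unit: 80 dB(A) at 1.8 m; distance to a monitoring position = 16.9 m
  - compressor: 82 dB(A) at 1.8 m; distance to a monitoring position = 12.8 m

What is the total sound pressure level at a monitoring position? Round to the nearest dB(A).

69 dB(A)

Apply inverse-square spreading to bring every level to the receiver, then sum 10^(L/10).
vacuum pump: 86 − 20·log₁₀(20.7/1.8) = 86 − 21.21 = 64.79 dB(A).
packaged HVAC unit: 80 − 20·log₁₀(16.9/1.8) = 80 − 19.45 = 60.55 dB(A).
compressor: 82 − 20·log₁₀(12.8/1.8) = 82 − 17.04 = 64.96 dB(A).
Σ 10^(L/10) = 7.279e+06 → L_total = 10·log₁₀(7.279e+06) = 68.62 dB(A).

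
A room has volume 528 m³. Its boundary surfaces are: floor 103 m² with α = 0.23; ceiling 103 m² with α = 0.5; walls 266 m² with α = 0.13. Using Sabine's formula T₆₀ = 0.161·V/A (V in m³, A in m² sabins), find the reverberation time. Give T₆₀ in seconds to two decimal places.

0.77 s

Total absorption A = 103·0.23 + 103·0.5 + 266·0.13 = 109.77 m² sabins.
T₆₀ = 0.161 × 528 / 109.77 = 0.774 s.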